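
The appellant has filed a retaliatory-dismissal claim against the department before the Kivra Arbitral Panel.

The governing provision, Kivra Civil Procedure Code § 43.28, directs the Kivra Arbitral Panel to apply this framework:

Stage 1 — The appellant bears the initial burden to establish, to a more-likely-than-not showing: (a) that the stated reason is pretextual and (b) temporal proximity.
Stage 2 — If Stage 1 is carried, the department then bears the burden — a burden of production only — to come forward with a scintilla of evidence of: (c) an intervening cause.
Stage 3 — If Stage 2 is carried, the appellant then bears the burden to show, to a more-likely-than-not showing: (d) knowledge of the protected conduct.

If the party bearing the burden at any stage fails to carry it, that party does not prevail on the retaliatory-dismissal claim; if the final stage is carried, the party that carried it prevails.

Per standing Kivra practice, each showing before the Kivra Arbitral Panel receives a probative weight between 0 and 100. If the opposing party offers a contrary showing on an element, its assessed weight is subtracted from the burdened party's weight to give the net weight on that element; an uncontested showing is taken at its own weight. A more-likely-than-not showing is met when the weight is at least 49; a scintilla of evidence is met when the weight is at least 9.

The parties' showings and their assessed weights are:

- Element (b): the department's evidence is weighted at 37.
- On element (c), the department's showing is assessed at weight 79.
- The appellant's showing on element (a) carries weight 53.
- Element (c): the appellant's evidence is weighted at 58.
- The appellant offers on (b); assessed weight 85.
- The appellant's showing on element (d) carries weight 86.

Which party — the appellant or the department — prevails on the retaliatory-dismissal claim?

At Stage 1 the appellant must meet a more-likely-than-not showing (weight is at least 49): on (a) the weight is 53, ≥ 49, so (a) meets the standard; on (b) the weight is 85 less the opposing 37 gives net 48, which does not reach 49, so (b) does not meet the standard.
  Not every element is met, so the appellant fails to carry Stage 1.
The analysis ends at Stage 1; the department prevails.

department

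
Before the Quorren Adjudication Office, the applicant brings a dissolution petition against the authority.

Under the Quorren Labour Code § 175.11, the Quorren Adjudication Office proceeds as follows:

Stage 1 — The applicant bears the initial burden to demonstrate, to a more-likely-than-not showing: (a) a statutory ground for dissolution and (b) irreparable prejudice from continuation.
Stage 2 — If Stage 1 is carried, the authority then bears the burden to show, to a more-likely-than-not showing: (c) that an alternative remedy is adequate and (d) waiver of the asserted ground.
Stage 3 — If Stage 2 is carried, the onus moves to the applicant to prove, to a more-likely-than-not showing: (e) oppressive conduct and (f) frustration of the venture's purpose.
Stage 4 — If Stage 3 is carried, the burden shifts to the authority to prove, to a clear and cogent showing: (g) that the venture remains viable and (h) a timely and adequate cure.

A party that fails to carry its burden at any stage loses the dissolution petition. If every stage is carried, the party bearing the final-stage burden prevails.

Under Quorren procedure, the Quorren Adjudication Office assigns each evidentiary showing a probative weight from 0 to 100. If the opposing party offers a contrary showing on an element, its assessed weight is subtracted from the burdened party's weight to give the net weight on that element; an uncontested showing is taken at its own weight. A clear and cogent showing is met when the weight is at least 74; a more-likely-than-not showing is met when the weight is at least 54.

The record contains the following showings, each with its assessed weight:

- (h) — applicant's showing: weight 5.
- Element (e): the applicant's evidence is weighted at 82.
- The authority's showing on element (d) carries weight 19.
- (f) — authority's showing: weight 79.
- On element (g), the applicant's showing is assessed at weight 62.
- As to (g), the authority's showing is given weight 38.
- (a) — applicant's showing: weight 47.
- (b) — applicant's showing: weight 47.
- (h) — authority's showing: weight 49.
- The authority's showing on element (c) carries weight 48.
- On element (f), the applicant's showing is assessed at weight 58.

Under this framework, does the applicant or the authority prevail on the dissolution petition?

Stage 1 (applicant, a more-likely-than-not showing, weight is at least 54): (a) 47 < 54 — fails; (b) 47 < 54 — fails.
  Stage 1 not carried; the applicant fails its burden.
The analysis ends at Stage 1; the authority prevails.

authority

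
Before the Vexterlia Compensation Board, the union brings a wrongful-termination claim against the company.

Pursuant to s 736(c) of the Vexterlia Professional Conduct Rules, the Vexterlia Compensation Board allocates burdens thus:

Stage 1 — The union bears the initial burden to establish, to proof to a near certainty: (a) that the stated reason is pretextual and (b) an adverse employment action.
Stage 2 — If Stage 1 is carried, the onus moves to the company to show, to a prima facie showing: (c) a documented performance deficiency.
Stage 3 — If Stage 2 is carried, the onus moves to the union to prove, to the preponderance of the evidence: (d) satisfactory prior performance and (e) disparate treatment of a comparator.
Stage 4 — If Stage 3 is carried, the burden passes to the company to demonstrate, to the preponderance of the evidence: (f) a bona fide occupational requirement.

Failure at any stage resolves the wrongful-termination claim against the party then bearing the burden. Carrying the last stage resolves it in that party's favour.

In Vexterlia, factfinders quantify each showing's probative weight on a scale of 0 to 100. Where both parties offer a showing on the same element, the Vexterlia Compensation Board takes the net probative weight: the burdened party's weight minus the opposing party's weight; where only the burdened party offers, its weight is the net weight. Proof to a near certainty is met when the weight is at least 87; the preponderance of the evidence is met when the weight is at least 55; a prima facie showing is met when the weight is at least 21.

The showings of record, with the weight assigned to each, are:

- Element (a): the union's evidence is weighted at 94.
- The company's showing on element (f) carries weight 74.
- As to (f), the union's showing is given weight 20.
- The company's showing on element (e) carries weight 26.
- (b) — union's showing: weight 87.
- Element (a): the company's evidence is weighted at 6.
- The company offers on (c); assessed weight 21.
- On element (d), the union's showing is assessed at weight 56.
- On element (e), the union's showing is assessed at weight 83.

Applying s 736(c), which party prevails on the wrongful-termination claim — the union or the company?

At Stage 1 the union must meet proof to a near certainty (weight is at least 87): on (a) the weight is 94 less the opposing 6 gives net 88, ≥ 87, so (a) meets the standard; on (b) the weight is 87, which does reach 87, so (b) meets the standard.
  All elements met. The burden passes to the company.
At Stage 2 the company must meet a prima facie showing (weight is at least 21): on (c) the weight is 21, ≥ 21, so (c) meets the standard.
  Stage 2 is satisfied; the onus moves to the union.
At Stage 3 the union must meet the preponderance of the evidence (weight is at least 55): on (d) the weight is 56, ≥ 55, so (d) meets the standard; on (e) the weight is 83 less the opposing 26 gives net 57, which does reach 55, so (e) meets the standard.
  All elements met. The burden passes to the company.
At Stage 4 the company must meet the preponderance of the evidence (weight is at least 55): on (f) the weight is 74 less the opposing 20 gives net 54, which does not reach 55, so (f) does not meet the standard.
  The company does not carry Stage 4.
So the union prevails.

union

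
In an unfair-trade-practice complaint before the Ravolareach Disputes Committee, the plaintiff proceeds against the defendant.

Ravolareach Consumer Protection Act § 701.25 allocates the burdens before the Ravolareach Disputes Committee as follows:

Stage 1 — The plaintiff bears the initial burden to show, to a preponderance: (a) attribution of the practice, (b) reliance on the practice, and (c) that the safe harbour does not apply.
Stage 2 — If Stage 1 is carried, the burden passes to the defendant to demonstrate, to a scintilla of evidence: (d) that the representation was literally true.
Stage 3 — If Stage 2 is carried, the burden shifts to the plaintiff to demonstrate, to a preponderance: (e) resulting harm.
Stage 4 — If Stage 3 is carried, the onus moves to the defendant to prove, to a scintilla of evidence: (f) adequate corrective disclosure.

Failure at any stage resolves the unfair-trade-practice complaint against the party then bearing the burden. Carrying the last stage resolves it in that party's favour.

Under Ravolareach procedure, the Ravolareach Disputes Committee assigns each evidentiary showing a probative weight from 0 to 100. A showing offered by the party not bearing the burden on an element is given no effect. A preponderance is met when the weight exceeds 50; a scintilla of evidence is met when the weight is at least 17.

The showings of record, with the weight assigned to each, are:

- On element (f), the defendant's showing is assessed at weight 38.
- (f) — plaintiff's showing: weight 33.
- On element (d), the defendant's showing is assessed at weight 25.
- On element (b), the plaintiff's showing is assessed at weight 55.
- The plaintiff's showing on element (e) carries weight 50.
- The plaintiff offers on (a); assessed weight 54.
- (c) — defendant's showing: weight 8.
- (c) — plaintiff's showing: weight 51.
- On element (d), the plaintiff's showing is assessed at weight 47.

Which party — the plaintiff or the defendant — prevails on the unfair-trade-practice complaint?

defendant

Stage 1 — burden on plaintiff; standard: a preponderance (weight exceeds 50).
    (a): 54 > 50 [met]
    (b): 55 > 50 [met]
    (c): 51 (defendant's 8 disregarded) > 50 [met]
  Stage 1 is satisfied; the onus moves to the defendant.
Stage 2 — burden on defendant; standard: a scintilla of evidence (weight is at least 17).
    (d): 25 (plaintiff's 47 disregarded) ≥ 17 [met]
  Stage 2 is satisfied; the onus moves to the plaintiff.
Stage 3 — burden on plaintiff; standard: a preponderance (weight exceeds 50).
    (e): 50 ≤ 50 [not met]
  The plaintiff does not carry Stage 3.
The analysis ends at Stage 3; the defendant prevails.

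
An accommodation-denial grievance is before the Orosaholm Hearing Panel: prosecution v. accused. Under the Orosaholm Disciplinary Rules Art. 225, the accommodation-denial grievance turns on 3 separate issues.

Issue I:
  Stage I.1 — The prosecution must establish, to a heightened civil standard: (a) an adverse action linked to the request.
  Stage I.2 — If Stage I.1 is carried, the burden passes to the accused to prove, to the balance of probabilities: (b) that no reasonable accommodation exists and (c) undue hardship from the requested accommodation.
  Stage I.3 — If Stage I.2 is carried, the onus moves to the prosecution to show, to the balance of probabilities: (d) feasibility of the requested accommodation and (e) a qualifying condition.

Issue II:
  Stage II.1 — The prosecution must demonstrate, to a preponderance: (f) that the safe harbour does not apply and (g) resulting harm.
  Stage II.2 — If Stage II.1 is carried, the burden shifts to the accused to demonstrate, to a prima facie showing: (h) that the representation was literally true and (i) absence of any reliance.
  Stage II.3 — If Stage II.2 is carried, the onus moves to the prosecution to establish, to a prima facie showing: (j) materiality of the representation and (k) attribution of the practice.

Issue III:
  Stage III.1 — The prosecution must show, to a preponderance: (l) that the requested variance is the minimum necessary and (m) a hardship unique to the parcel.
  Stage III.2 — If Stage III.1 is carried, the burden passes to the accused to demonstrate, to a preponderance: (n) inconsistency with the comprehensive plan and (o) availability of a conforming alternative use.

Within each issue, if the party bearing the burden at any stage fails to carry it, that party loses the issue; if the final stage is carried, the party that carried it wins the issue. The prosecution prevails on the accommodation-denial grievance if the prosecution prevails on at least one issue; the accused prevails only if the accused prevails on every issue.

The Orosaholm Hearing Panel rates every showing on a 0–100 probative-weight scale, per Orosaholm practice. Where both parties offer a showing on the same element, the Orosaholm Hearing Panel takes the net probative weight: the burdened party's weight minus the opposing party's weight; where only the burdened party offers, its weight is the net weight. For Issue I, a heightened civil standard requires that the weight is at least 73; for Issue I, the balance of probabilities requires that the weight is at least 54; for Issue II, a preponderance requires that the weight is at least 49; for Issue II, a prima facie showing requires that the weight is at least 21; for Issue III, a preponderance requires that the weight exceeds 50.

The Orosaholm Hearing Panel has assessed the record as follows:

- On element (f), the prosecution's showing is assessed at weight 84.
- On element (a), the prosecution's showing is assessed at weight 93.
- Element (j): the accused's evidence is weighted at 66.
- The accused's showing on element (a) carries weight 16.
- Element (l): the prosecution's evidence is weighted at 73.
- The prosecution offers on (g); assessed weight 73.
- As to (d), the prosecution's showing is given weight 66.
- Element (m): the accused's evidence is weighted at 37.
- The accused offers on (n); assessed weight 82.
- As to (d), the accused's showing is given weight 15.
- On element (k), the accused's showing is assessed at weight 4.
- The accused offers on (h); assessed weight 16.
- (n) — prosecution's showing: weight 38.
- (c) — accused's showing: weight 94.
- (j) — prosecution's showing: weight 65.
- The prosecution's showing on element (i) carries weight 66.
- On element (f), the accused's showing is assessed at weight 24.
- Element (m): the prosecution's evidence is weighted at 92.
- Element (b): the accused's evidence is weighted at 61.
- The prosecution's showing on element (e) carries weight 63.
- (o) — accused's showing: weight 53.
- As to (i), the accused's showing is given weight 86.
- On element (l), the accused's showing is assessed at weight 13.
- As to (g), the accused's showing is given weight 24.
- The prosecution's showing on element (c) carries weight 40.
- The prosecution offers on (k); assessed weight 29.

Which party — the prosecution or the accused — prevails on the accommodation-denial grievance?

— Issue I —
Stage I.1 (prosecution, a heightened civil standard, weight is at least 73): (a) net 93−16=77 ≥ 73 — meets.
  Stage I.1 is satisfied; the onus moves to the accused.
Stage I.2 (accused, the balance of probabilities, weight is at least 54): (b) 61 ≥ 54 — meets; (c) net 94−40=54 ≥ 54 — meets.
  All elements met. The burden passes to the prosecution.
Stage I.3 (prosecution, the balance of probabilities, weight is at least 54): (d) net 66−15=51 < 54 — fails; (e) 63 ≥ 54 — meets.
  Not every element is met, so the prosecution fails to carry Stage I.3.
The accused prevails on this issue.
— Issue II —
Stage II.1 (prosecution, a preponderance, weight is at least 49): (f) net 84−24=60 ≥ 49 — meets; (g) net 73−24=49 ≥ 49 — meets.
  Stage II.1 is satisfied; the onus moves to the accused.
Stage II.2 (accused, a prima facie showing, weight is at least 21): (h) 16 < 21 — fails; (i) net 86−66=20 < 21 — fails.
  Not every element is met, so the accused fails to carry Stage II.2.
So the prosecution prevails on this issue.
— Issue III —
Stage III.1 — burden on prosecution; standard: a preponderance (weight exceeds 50).
    (l): 73 − 13 = 60 > 50 [met]
    (m): 92 − 37 = 55 > 50 [met]
  Stage III.1 carried; the burden shifts to the accused.
Stage III.2 — burden on accused; standard: a preponderance (weight exceeds 50).
    (n): 82 − 38 = 44 ≤ 50 [not met]
    (o): 53 > 50 [met]
  Stage III.2 not carried; the accused fails its burden.
So the prosecution prevails on this issue.
Per-issue: Issue I → accused; Issue II → prosecution; Issue III → prosecution. The prosecution must prevail on at least one issue; overall, the prosecution prevails.

prosecution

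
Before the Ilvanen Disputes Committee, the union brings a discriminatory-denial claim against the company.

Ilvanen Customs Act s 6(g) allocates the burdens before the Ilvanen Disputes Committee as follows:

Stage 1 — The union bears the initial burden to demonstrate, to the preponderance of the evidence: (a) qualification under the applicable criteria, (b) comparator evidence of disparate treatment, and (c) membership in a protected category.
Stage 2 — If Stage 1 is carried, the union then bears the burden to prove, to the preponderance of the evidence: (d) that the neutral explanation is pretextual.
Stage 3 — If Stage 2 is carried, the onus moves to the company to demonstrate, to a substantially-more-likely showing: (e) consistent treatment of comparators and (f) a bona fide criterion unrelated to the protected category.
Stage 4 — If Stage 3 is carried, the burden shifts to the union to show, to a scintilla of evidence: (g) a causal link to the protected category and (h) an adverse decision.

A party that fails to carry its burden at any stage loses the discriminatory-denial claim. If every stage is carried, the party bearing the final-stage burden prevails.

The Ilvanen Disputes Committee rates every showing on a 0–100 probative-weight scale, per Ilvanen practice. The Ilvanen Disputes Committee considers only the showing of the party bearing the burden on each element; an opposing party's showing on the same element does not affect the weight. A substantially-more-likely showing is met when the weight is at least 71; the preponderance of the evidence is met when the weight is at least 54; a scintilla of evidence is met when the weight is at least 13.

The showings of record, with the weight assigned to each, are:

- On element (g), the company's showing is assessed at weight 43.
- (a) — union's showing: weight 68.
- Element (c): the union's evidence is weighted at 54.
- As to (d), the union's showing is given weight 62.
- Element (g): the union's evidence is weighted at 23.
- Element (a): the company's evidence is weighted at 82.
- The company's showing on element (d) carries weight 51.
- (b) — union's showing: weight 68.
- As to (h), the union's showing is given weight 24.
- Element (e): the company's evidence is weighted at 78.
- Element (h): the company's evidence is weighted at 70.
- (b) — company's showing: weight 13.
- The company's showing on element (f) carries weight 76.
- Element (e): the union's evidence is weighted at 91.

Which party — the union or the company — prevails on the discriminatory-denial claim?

At Stage 1 the union must meet the preponderance of the evidence (weight is at least 54): on (a) the weight is 68 (the company's 82 is given no effect), ≥ 54, so (a) meets the standard; on (b) the weight is 68 (the company's 13 is given no effect), ≥ 54, so (b) meets the standard; on (c) the weight is 54, which does reach 54, so (c) meets the standard.
  All elements met. The union retains the burden for Stage 2.
At Stage 2 the union must meet the preponderance of the evidence (weight is at least 54): on (d) the weight is 62 (the company's 51 is given no effect), which does reach 54, so (d) meets the standard.
  All elements met. The burden passes to the company.
At Stage 3 the company must meet a substantially-more-likely showing (weight is at least 71): on (e) the weight is 78 (the union's 91 is given no effect), ≥ 71, so (e) meets the standard; on (f) the weight is 76, which does reach 71, so (f) meets the standard.
  The company carries Stage 3; the union now bears the burden.
At Stage 4 the union must meet a scintilla of evidence (weight is at least 13): on (g) the weight is 23 (the company's 43 is given no effect), which does reach 13, so (g) meets the standard; on (h) the weight is 24 (the company's 70 is given no effect), which does reach 13, so (h) meets the standard.
  Stage 4 carried; the final stage is satisfied.
With every stage satisfied, the union prevails.

union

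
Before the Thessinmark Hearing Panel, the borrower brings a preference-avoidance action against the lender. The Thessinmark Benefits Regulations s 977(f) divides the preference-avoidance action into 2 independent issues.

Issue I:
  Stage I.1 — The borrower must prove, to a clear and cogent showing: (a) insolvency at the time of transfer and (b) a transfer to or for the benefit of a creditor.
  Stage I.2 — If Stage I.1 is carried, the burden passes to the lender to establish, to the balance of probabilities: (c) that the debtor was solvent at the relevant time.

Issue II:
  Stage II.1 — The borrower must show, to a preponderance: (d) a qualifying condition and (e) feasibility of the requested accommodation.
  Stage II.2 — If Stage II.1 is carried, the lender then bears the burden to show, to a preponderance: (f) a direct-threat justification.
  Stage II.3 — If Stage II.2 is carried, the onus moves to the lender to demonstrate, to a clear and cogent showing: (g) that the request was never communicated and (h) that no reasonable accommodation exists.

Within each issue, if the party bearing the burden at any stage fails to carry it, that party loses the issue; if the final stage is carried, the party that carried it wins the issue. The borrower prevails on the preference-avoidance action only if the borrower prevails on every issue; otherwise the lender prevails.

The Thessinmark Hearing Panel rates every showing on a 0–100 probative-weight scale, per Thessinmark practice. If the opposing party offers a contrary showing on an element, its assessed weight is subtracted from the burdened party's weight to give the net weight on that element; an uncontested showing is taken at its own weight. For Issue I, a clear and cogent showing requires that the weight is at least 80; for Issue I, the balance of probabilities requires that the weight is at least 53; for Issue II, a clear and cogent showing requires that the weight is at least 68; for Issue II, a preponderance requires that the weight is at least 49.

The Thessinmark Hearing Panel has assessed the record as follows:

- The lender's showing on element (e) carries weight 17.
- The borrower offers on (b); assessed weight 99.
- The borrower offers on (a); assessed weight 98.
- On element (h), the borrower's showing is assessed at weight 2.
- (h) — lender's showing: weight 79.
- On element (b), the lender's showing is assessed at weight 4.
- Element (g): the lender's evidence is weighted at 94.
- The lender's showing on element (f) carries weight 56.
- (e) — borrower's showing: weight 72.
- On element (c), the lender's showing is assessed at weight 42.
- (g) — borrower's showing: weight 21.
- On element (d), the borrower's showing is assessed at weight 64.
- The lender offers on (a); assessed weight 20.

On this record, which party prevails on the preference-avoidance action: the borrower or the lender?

lender

— Issue I —
Stage I.1 (borrower, a clear and cogent showing, weight is at least 80): (a) net 98−20=78 < 80 — fails; (b) net 99−4=95 ≥ 80 — meets.
  Not every element is met, so the borrower fails to carry Stage I.1.
The lender prevails on this issue.
— Issue II —
At Stage II.1 the borrower must meet a preponderance (weight is at least 49): on (d) the weight is 64, ≥ 49, so (d) meets the standard; on (e) the weight is 72 less the opposing 17 gives net 55, ≥ 49, so (e) meets the standard.
  The borrower carries Stage II.1; the lender now bears the burden.
At Stage II.2 the lender must meet a preponderance (weight is at least 49): on (f) the weight is 56, which does reach 49, so (f) meets the standard.
  Stage II.2 carried; the burden remains with the lender.
At Stage II.3 the lender must meet a clear and cogent showing (weight is at least 68): on (g) the weight is 94 less the opposing 21 gives net 73, which does reach 68, so (g) meets the standard; on (h) the weight is 79 less the opposing 2 gives net 77, which does reach 68, so (h) meets the standard.
  Stage II.3 carried; the final stage is satisfied.
All stages carried — the lender prevails on this issue.
Per-issue: Issue I → lender; Issue II → lender. The borrower must prevail on every issue; overall, the lender prevails.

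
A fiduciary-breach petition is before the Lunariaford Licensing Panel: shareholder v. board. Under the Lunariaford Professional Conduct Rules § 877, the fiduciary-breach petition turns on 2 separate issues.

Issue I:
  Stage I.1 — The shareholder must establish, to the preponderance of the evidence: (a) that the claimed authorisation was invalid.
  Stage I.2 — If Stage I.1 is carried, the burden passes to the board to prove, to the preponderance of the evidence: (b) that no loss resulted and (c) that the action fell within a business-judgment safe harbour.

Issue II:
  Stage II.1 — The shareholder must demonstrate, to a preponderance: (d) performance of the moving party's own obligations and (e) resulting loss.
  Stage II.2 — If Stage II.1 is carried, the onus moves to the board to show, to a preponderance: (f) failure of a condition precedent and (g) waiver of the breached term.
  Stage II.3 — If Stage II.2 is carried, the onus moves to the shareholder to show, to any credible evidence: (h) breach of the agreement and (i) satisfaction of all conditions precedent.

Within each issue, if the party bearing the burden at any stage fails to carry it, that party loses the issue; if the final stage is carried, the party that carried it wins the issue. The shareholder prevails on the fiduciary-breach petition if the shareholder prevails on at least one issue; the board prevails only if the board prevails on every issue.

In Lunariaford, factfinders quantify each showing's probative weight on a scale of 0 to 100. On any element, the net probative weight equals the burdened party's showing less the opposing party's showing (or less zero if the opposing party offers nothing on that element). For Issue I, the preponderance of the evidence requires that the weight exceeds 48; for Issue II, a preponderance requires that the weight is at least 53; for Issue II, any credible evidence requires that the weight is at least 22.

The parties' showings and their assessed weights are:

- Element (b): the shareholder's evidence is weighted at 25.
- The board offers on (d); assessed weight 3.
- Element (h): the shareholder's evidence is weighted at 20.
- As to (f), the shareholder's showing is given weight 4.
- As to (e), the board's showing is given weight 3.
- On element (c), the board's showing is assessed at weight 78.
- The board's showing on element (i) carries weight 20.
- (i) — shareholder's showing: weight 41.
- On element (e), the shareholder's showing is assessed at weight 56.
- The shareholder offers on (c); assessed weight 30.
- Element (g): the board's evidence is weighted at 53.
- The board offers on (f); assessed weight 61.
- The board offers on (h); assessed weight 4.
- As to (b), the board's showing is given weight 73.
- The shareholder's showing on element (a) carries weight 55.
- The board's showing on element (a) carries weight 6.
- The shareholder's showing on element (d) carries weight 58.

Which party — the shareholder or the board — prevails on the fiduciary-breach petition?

— Issue I —
At Stage I.1 the shareholder must meet the preponderance of the evidence (weight exceeds 48): on (a) the weight is 55 less the opposing 6 gives net 49, which does exceed 48, so (a) meets the standard.
  Stage I.1 carried; the burden shifts to the board.
At Stage I.2 the board must meet the preponderance of the evidence (weight exceeds 48): on (b) the weight is 73 less the opposing 25 gives net 48, ≤ 48, so (b) does not meet the standard; on (c) the weight is 78 less the opposing 30 gives net 48, ≤ 48, so (c) does not meet the standard.
  The board does not carry Stage I.2.
So the shareholder prevails on this issue.
— Issue II —
Stage II.1 (shareholder, a preponderance, weight is at least 53): (d) net 58−3=55 ≥ 53 — meets; (e) net 56−3=53 ≥ 53 — meets.
  Stage II.1 is satisfied; the onus moves to the board.
Stage II.2 (board, a preponderance, weight is at least 53): (f) net 61−4=57 ≥ 53 — meets; (g) 53 ≥ 53 — meets.
  Stage II.2 carried; the burden shifts to the shareholder.
Stage II.3 (shareholder, any credible evidence, weight is at least 22): (h) net 20−4=16 < 22 — fails; (i) net 41−20=21 < 22 — fails.
  Stage II.3 not carried; the shareholder fails its burden.
So the board prevails on this issue.
Per-issue: Issue I → shareholder; Issue II → board. The shareholder must prevail on at least one issue; overall, the shareholder prevails.

shareholder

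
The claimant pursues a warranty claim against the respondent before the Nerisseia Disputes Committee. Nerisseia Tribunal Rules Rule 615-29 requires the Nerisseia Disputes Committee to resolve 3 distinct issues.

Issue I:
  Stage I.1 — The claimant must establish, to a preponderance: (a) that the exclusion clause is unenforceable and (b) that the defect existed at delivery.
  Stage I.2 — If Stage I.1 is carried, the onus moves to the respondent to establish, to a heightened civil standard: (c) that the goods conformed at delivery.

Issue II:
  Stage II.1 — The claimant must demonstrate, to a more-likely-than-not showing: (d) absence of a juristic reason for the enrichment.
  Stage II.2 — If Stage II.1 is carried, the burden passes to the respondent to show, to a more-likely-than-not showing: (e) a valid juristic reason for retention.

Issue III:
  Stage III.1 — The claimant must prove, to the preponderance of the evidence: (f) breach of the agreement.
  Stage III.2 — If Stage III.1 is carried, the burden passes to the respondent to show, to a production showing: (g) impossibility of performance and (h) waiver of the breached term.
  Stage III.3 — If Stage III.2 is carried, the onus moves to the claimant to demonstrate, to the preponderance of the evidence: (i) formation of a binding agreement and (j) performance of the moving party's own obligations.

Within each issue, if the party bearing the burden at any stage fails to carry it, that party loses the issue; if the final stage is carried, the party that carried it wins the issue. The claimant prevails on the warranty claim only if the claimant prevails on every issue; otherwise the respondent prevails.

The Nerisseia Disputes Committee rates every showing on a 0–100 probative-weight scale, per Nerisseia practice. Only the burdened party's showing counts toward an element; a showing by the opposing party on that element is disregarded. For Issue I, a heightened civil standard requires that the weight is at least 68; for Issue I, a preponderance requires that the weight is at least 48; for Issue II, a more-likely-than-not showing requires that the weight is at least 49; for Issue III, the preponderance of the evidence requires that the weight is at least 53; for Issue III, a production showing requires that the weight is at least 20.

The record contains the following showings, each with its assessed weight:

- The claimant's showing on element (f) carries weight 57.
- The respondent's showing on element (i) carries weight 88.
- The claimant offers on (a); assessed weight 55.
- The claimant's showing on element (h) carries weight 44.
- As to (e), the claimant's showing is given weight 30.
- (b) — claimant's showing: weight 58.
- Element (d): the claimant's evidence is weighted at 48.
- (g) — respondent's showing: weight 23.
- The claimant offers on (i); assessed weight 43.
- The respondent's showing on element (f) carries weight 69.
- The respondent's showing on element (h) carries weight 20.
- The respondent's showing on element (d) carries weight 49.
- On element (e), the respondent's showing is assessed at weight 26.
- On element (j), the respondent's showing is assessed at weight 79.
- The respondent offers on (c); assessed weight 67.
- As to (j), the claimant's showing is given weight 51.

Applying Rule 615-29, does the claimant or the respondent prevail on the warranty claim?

— Issue I —
Stage I.1 (claimant, a preponderance, weight is at least 48): (a) 55 ≥ 48 — meets; (b) 58 ≥ 48 — meets.
  Stage I.1 carried; the burden shifts to the respondent.
Stage I.2 (respondent, a heightened civil standard, weight is at least 68): (c) 67 < 68 — fails.
  Stage I.2 not carried; the respondent fails its burden.
The claimant prevails on this issue.
— Issue II —
Stage II.1 — burden on claimant; standard: a more-likely-than-not showing (weight is at least 49).
    (d): 48 (respondent's 49 disregarded) < 49 [not met]
  Stage II.1 not carried; the claimant fails its burden.
The respondent prevails on this issue.
— Issue III —
Stage III.1 (claimant, the preponderance of the evidence, weight is at least 53): (f) 57 (respondent's 69 disregarded) ≥ 53 — meets.
  Stage III.1 carried; the burden shifts to the respondent.
Stage III.2 (respondent, a production showing, weight is at least 20): (g) 23 ≥ 20 — meets; (h) 20 (claimant's 44 disregarded) ≥ 20 — meets.
  Stage III.2 is satisfied; the onus moves to the claimant.
Stage III.3 (claimant, the preponderance of the evidence, weight is at least 53): (i) 43 (respondent's 88 disregarded) < 53 — fails; (j) 51 (respondent's 79 disregarded) < 53 — fails.
  The claimant does not carry Stage III.3.
So the respondent prevails on this issue.
Per-issue: Issue I → claimant; Issue II → respondent; Issue III → respondent. The claimant must prevail on every issue; overall, the respondent prevails.

respondent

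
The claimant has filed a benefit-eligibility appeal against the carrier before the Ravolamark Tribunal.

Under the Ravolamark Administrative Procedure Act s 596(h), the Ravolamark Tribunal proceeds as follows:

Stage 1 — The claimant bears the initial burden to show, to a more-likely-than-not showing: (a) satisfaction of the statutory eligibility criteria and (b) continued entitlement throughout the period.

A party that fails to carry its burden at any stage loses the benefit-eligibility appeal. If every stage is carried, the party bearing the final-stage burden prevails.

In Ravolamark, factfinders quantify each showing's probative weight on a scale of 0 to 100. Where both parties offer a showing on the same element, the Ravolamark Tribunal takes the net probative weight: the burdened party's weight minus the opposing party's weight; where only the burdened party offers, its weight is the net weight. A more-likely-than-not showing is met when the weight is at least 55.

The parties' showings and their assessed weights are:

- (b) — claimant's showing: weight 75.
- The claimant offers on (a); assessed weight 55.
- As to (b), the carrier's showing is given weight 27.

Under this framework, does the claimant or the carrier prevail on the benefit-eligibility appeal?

Stage 1 (claimant, a more-likely-than-not showing, weight is at least 55): (a) 55 ≥ 55 — meets; (b) net 75−27=48 < 55 — fails.
  The claimant does not carry Stage 1.
The analysis ends at Stage 1; the carrier prevails.

carrier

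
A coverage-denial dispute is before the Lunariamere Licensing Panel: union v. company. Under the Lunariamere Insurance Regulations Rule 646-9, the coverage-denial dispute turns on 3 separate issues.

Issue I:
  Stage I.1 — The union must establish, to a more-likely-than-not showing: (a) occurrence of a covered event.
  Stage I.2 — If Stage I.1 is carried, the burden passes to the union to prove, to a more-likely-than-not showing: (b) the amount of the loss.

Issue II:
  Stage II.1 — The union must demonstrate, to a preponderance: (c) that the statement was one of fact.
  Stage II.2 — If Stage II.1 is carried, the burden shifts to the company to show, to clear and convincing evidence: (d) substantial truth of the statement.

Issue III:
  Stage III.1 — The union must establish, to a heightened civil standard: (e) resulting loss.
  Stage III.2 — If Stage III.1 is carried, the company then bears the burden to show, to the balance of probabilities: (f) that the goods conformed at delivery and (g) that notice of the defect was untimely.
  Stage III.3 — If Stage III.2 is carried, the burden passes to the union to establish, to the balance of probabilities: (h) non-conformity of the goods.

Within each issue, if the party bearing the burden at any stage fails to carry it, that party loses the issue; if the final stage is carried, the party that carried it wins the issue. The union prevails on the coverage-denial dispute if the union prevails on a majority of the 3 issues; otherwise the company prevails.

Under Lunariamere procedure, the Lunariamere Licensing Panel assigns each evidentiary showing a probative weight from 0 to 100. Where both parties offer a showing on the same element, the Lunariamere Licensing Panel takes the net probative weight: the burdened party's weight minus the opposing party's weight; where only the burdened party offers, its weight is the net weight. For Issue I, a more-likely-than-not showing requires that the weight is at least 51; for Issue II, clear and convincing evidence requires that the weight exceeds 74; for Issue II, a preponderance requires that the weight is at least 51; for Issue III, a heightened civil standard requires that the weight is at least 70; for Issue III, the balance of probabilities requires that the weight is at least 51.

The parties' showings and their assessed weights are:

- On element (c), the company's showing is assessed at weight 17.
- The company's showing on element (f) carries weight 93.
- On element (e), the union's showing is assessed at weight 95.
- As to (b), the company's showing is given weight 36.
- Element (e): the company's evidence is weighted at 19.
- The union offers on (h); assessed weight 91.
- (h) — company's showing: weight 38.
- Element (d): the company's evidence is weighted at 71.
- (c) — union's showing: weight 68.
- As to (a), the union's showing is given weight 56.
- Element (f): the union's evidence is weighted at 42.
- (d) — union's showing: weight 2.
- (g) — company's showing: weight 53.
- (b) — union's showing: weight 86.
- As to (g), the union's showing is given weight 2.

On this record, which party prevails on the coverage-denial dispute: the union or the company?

union

— Issue I —
Stage I.1 — burden on union; standard: a more-likely-than-not showing (weight is at least 51).
    (a): 56 ≥ 51 [met]
  Stage I.1 is satisfied; the union continues to bear the burden.
Stage I.2 — burden on union; standard: a more-likely-than-not showing (weight is at least 51).
    (b): 86 − 36 = 50 < 51 [not met]
  Not every element is met, so the union fails to carry Stage I.2.
So the company prevails on this issue.
— Issue II —
Stage II.1 (union, a preponderance, weight is at least 51): (c) net 68−17=51 ≥ 51 — meets.
  The union carries Stage II.1; the company now bears the burden.
Stage II.2 (company, clear and convincing evidence, weight exceeds 74): (d) net 71−2=69 ≤ 74 — fails.
  The company does not carry Stage II.2.
So the union prevails on this issue.
— Issue III —
Stage III.1 — burden on union; standard: a heightened civil standard (weight is at least 70).
    (e): 95 − 19 = 76 ≥ 70 [met]
  Stage III.1 is satisfied; the onus moves to the company.
Stage III.2 — burden on company; standard: the balance of probabilities (weight is at least 51).
    (f): 93 − 42 = 51 ≥ 51 [met]
    (g): 53 − 2 = 51 ≥ 51 [met]
  All elements met. The burden passes to the union.
Stage III.3 — burden on union; standard: the balance of probabilities (weight is at least 51).
    (h): 91 − 38 = 53 ≥ 51 [met]
  The union carries the last stage.
With every stage satisfied, the union prevails on this issue.
Per-issue: Issue I → company; Issue II → union; Issue III → union. The union must prevail on a majority of issues; overall, the union prevails.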